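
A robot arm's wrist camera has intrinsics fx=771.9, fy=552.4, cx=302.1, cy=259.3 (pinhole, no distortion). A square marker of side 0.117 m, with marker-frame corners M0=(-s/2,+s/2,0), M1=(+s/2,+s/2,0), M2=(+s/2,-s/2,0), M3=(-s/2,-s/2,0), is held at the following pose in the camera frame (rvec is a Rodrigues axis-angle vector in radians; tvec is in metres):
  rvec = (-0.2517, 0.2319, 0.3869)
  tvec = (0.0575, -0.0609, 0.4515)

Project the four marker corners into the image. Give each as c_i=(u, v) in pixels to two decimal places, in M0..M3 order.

c0=(270.78, 224.80) c1=(460.16, 274.24) c2=(532.48, 144.02) c3=(347.45, 105.53)

Intrinsics K: fx=771.9, fy=552.4, cx=302.1, cy=259.3
Marker side s = 0.117 m; corners in marker frame (Z=0):
  M0 = (-0.0585, +0.0585, 0)
  M1 = (+0.0585, +0.0585, 0)
  M2 = (+0.0585, -0.0585, 0)
  M3 = (-0.0585, -0.0585, 0)
rvec = (-0.2517, 0.2319, 0.3869), |rvec| = θ = 0.51655 rad = 29.596°
Rodrigues: sinθ=0.49388, 1−cosθ=0.13047; R = I + sinθ·[k]× + (1−cosθ)·[k]×²:
    [+0.90051 -0.39846 +0.17411]
    [+0.34138 +0.89583 +0.28453]
    [-0.26934 -0.19678 +0.94273]
t = (0.0575, -0.0609, 0.4515) m
M0: Pc = R·M0+t = (-0.01849, -0.02847, +0.45574); u = 771.9·(-0.01849)/0.45574 + 302.1 = 270.7836, v = 552.4·(-0.02847)/0.45574 + 259.3 = 224.7981
M1: Pc = R·M1+t = (+0.08687, +0.01148, +0.42423); u = 771.9·(+0.08687)/0.42423 + 302.1 = 460.1613, v = 552.4·(+0.01148)/0.42423 + 259.3 = 274.2439
M2: Pc = R·M2+t = (+0.13349, -0.09333, +0.44726); u = 771.9·(+0.13349)/0.44726 + 302.1 = 532.4848, v = 552.4·(-0.09333)/0.44726 + 259.3 = 144.0230
M3: Pc = R·M3+t = (+0.02813, -0.13328, +0.47877); u = 771.9·(+0.02813)/0.47877 + 302.1 = 347.4537, v = 552.4·(-0.13328)/0.47877 + 259.3 = 105.5263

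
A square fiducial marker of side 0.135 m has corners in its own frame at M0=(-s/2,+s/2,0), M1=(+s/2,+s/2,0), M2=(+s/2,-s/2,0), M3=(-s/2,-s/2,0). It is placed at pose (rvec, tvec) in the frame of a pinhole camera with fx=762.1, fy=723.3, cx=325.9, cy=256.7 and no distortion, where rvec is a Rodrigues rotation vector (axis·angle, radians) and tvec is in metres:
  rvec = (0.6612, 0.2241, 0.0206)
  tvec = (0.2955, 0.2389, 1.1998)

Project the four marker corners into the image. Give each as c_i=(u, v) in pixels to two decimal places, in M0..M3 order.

c0=(467.54, 421.68) c1=(552.43, 432.47) c2=(564.06, 377.76) c3=(472.93, 367.47)

Intrinsics K: fx=762.1, fy=723.3, cx=325.9, cy=256.7
Marker side s = 0.135 m; corners in marker frame (Z=0):
  M0 = (-0.0675, +0.0675, 0)
  M1 = (+0.0675, +0.0675, 0)
  M2 = (+0.0675, -0.0675, 0)
  M3 = (-0.0675, -0.0675, 0)
rvec = (0.6612, 0.2241, 0.0206), |rvec| = θ = 0.69845 rad = 40.018°
Rodrigues: sinθ=0.64303, 1−cosθ=0.23416; R = I + sinθ·[k]× + (1−cosθ)·[k]×²:
    [+0.97569 +0.05216 +0.21286]
    [+0.09009 +0.78995 -0.60652]
    [-0.19978 +0.61095 +0.76604]
t = (0.2955, 0.2389, 1.1998) m
M0: Pc = R·M0+t = (+0.23316, +0.28614, +1.25452); u = 762.1·(+0.23316)/1.25452 + 325.9 = 467.5413, v = 723.3·(+0.28614)/1.25452 + 256.7 = 421.6751
M1: Pc = R·M1+t = (+0.36488, +0.29830, +1.22755); u = 762.1·(+0.36488)/1.22755 + 325.9 = 552.4276, v = 723.3·(+0.29830)/1.22755 + 256.7 = 432.4659
M2: Pc = R·M2+t = (+0.35784, +0.19166, +1.14508); u = 762.1·(+0.35784)/1.14508 + 325.9 = 564.0578, v = 723.3·(+0.19166)/1.14508 + 256.7 = 377.7640
M3: Pc = R·M3+t = (+0.22612, +0.17950, +1.17205); u = 762.1·(+0.22612)/1.17205 + 325.9 = 472.9303, v = 723.3·(+0.17950)/1.17205 + 256.7 = 367.4726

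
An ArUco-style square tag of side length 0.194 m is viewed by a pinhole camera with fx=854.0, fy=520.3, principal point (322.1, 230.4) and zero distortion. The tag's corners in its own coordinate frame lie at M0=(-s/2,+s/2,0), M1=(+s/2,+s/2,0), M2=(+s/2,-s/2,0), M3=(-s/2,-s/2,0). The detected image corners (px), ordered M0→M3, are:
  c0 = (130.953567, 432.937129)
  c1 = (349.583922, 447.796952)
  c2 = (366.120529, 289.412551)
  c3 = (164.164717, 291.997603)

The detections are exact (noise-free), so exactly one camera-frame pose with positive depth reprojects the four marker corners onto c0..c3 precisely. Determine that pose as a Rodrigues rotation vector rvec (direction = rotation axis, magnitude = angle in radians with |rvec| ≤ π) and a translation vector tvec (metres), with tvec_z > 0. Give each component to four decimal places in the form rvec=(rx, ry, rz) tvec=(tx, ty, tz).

rvec=(-0.3504, 0.4234, 0.0073) tvec=(-0.0608, 0.1755, 0.6944)

Intrinsics K: fx=854.0, fy=520.3, cx=322.1, cy=230.4
Marker side s = 0.194 m; corners in marker frame (Z=0):
  M0 = (-0.0970, +0.0970, 0)
  M1 = (+0.0970, +0.0970, 0)
  M2 = (+0.0970, -0.0970, 0)
  M3 = (-0.0970, -0.0970, 0)
Detected image corners:
  c0 = (130.953567, 432.937129) px
  c1 = (349.583922, 447.796952) px
  c2 = (366.120529, 289.412551) px
  c3 = (164.164717, 291.997603) px
Planar DLT: solve 8×8 A·h = b for H (H[2,2]=1):
  H  [+935.10839 -251.29907 +247.35337]
  H  [-182.91562 +594.38481 +361.89725]
  H  [-0.58125 -0.47747 +1.00000]
B = K⁻¹H; ‖b₁‖=1.440089, ‖b₂‖=1.440089; λ = 2/(‖b₁‖+‖b₂‖) = 0.694402, sign → tz>0 ⇒ λ=+0.694402
r₁ = λ·B[:,0] = (+0.91259,-0.06539,-0.40362); r₂ = λ·B[:,1] = (-0.07928,+0.94010,-0.33156)
r₃ = r₁×r₂ = (+0.40113,+0.33458,+0.85274); SVD([r₁ r₂ r₃]) → R = UVᵀ:
  R  [+0.91259 -0.07928 +0.40113]
  R  [-0.06539 +0.94010 +0.33458]
  R  [-0.40362 -0.33156 +0.85274]
t = (-0.06078, +0.17550, +0.69440) m
tr R = 2.705418; θ = arccos((tr R − 1)/2) = 0.549647 rad = 31.492°
axis k = ((R−Rᵀ)₃₂, (R−Rᵀ)₁₃, (R−Rᵀ)₂₁) / (2 sinθ) = (-0.637587, +0.770263, +0.013298)
rvec = θ·k = (-0.350448, +0.423373, +0.007309)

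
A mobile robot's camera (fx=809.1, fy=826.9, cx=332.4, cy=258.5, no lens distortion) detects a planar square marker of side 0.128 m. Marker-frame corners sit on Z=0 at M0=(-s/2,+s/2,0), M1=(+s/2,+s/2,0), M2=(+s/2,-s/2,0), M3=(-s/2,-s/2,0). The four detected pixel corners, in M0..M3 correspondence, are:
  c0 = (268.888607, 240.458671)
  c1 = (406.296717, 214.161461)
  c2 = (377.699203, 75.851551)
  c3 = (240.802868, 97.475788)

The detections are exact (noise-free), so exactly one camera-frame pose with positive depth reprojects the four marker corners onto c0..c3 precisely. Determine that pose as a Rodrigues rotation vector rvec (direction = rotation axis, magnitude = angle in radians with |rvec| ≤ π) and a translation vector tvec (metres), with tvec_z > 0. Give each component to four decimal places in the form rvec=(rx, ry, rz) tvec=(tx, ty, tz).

Intrinsics K: fx=809.1, fy=826.9, cx=332.4, cy=258.5
Marker side s = 0.128 m; corners in marker frame (Z=0):
  M0 = (-0.0640, +0.0640, 0)
  M1 = (+0.0640, +0.0640, 0)
  M2 = (+0.0640, -0.0640, 0)
  M3 = (-0.0640, -0.0640, 0)
Detected image corners:
  c0 = (268.888607, 240.458671) px
  c1 = (406.296717, 214.161461) px
  c2 = (377.699203, 75.851551) px
  c3 = (240.802868, 97.475788) px
Planar DLT: solve 8×8 A·h = b for H (H[2,2]=1):
  H  [+1151.03565 +195.58479 +324.42874]
  H  [-148.48951 +1085.95764 +156.43835]
  H  [+0.24595 -0.07997 +1.00000]
B = K⁻¹H; ‖b₁‖=1.368507, ‖b₂‖=1.368507; λ = 2/(‖b₁‖+‖b₂‖) = 0.730723, sign → tz>0 ⇒ λ=+0.730723
r₁ = λ·B[:,0] = (+0.96570,-0.18740,+0.17972); r₂ = λ·B[:,1] = (+0.20065,+0.97792,-0.05844)
r₃ = r₁×r₂ = (-0.16480,+0.09250,+0.98198); SVD([r₁ r₂ r₃]) → R = UVᵀ:
  R  [+0.96570 +0.20065 -0.16480]
  R  [-0.18740 +0.97792 +0.09250]
  R  [+0.17972 -0.05844 +0.98198]
t = (-0.00720, -0.09019, +0.73072) m
tr R = 2.925603; θ = arccos((tr R − 1)/2) = 0.273611 rad = 15.677°
axis k = ((R−Rᵀ)₃₂, (R−Rᵀ)₁₃, (R−Rᵀ)₂₁) / (2 sinθ) = (-0.279291, -0.637497, -0.718049)
rvec = θ·k = (-0.076417, -0.174426, -0.196466)

rvec=(-0.0764, -0.1744, -0.1965) tvec=(-0.0072, -0.0902, 0.7307)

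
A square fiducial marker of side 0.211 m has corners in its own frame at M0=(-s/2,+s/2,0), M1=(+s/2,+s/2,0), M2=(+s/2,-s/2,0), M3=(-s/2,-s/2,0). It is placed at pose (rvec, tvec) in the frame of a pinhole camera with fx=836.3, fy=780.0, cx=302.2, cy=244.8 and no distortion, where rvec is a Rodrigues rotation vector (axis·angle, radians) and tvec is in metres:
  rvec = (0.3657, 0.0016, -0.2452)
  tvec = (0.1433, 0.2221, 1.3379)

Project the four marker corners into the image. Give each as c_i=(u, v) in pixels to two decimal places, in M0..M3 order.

Intrinsics K: fx=836.3, fy=780.0, cx=302.2, cy=244.8
Marker side s = 0.211 m; corners in marker frame (Z=0):
  M0 = (-0.1055, +0.1055, 0)
  M1 = (+0.1055, +0.1055, 0)
  M2 = (+0.1055, -0.1055, 0)
  M3 = (-0.1055, -0.1055, 0)
rvec = (0.3657, 0.0016, -0.2452), |rvec| = θ = 0.44030 rad = 25.227°
Rodrigues: sinθ=0.42621, 1−cosθ=0.09538; R = I + sinθ·[k]× + (1−cosθ)·[k]×²:
    [+0.97042 +0.23764 -0.04257]
    [-0.23707 +0.90463 -0.35419]
    [-0.04566 +0.35381 +0.93420]
t = (0.1433, 0.2221, 1.3379) m
M0: Pc = R·M0+t = (+0.06599, +0.34255, +1.38004); u = 836.3·(+0.06599)/1.38004 + 302.2 = 342.1908, v = 780.0·(+0.34255)/1.38004 + 244.8 = 438.4082
M1: Pc = R·M1+t = (+0.27075, +0.29253, +1.37041); u = 836.3·(+0.27075)/1.37041 + 302.2 = 467.4271, v = 780.0·(+0.29253)/1.37041 + 244.8 = 411.2989
M2: Pc = R·M2+t = (+0.22061, +0.10165, +1.29576); u = 836.3·(+0.22061)/1.29576 + 302.2 = 444.5837, v = 780.0·(+0.10165)/1.29576 + 244.8 = 305.9907
M3: Pc = R·M3+t = (+0.01585, +0.15167, +1.30539); u = 836.3·(+0.01585)/1.30539 + 302.2 = 312.3540, v = 780.0·(+0.15167)/1.30539 + 244.8 = 335.4276

c0=(342.19, 438.41) c1=(467.43, 411.30) c2=(444.58, 305.99) c3=(312.35, 335.43)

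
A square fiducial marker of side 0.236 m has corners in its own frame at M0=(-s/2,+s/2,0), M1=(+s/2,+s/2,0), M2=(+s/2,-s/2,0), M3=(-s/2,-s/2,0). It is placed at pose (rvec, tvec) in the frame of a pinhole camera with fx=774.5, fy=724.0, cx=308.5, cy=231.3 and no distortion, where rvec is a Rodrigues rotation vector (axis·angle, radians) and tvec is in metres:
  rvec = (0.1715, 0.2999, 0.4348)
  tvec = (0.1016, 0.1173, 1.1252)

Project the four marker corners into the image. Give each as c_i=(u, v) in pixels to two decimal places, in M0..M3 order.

Intrinsics K: fx=774.5, fy=724.0, cx=308.5, cy=231.3
Marker side s = 0.236 m; corners in marker frame (Z=0):
  M0 = (-0.1180, +0.1180, 0)
  M1 = (+0.1180, +0.1180, 0)
  M2 = (+0.1180, -0.1180, 0)
  M3 = (-0.1180, -0.1180, 0)
rvec = (0.1715, 0.2999, 0.4348), |rvec| = θ = 0.55534 rad = 31.819°
Rodrigues: sinθ=0.52723, 1−cosθ=0.15028; R = I + sinθ·[k]× + (1−cosθ)·[k]×²:
    [+0.86405 -0.38773 +0.32106]
    [+0.43786 +0.89355 -0.09928]
    [-0.24839 +0.22636 +0.94184]
t = (0.1016, 0.1173, 1.1252) m
M0: Pc = R·M0+t = (-0.04611, +0.17107, +1.18122); u = 774.5·(-0.04611)/1.18122 + 308.5 = 278.2664, v = 724.0·(+0.17107)/1.18122 + 231.3 = 336.1542
M1: Pc = R·M1+t = (+0.15781, +0.27441, +1.12260); u = 774.5·(+0.15781)/1.12260 + 308.5 = 417.3728, v = 724.0·(+0.27441)/1.12260 + 231.3 = 408.2726
M2: Pc = R·M2+t = (+0.24931, +0.06353, +1.06918); u = 774.5·(+0.24931)/1.06918 + 308.5 = 489.0972, v = 724.0·(+0.06353)/1.06918 + 231.3 = 274.3185
M3: Pc = R·M3+t = (+0.04539, -0.03981, +1.12780); u = 774.5·(+0.04539)/1.12780 + 308.5 = 339.6737, v = 724.0·(-0.03981)/1.12780 + 231.3 = 205.7465

c0=(278.27, 336.15) c1=(417.37, 408.27) c2=(489.10, 274.32) c3=(339.67, 205.75)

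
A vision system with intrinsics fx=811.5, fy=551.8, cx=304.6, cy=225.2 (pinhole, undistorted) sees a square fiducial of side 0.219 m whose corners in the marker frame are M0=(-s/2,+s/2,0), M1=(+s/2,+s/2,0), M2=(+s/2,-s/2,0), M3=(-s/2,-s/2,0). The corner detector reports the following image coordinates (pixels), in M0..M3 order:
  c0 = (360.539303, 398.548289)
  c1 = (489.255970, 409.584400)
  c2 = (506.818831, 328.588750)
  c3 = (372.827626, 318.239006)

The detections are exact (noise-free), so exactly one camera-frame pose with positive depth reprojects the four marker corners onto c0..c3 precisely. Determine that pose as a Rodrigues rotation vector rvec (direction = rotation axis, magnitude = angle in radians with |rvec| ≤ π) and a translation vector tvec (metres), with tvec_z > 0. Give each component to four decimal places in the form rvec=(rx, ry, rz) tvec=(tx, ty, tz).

Intrinsics K: fx=811.5, fy=551.8, cx=304.6, cy=225.2
Marker side s = 0.219 m; corners in marker frame (Z=0):
  M0 = (-0.1095, +0.1095, 0)
  M1 = (+0.1095, +0.1095, 0)
  M2 = (+0.1095, -0.1095, 0)
  M3 = (-0.1095, -0.1095, 0)
Detected image corners:
  c0 = (360.539303, 398.548289) px
  c1 = (489.255970, 409.584400) px
  c2 = (506.818831, 328.588750) px
  c3 = (372.827626, 318.239006) px
Planar DLT: solve 8×8 A·h = b for H (H[2,2]=1):
  H  [+572.65087 +8.14760 +431.76883]
  H  [+26.22039 +432.38757 +364.48211]
  H  [-0.06223 +0.17629 +1.00000]
B = K⁻¹H; ‖b₁‖=0.735304, ‖b₂‖=0.735304; λ = 2/(‖b₁‖+‖b₂‖) = 1.359982, sign → tz>0 ⇒ λ=+1.359982
r₁ = λ·B[:,0] = (+0.99147,+0.09916,-0.08463); r₂ = λ·B[:,1] = (-0.07633,+0.96783,+0.23975)
r₃ = r₁×r₂ = (+0.10568,-0.23124,+0.96714); SVD([r₁ r₂ r₃]) → R = UVᵀ:
  R  [+0.99147 -0.07633 +0.10568]
  R  [+0.09916 +0.96783 -0.23124]
  R  [-0.08463 +0.23975 +0.96714]
t = (+0.21312, +0.34328, +1.35998) m
tr R = 2.926435; θ = arccos((tr R − 1)/2) = 0.272066 rad = 15.588°
axis k = ((R−Rᵀ)₃₂, (R−Rᵀ)₁₃, (R−Rᵀ)₂₁) / (2 sinθ) = (+0.876339, +0.354117, +0.326543)
rvec = θ·k = (+0.238422, +0.096343, +0.088841)

rvec=(0.2384, 0.0963, 0.0888) tvec=(0.2131, 0.3433, 1.3600)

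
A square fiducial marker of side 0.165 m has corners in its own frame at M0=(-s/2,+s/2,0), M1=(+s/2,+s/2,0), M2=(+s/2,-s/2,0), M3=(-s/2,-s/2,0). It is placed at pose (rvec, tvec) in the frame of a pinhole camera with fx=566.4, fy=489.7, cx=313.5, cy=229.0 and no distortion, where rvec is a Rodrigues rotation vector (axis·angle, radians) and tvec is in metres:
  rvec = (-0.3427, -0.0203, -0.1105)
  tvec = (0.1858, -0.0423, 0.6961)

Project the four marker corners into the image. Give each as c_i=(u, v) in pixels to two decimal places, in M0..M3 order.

Intrinsics K: fx=566.4, fy=489.7, cx=313.5, cy=229.0
Marker side s = 0.165 m; corners in marker frame (Z=0):
  M0 = (-0.0825, +0.0825, 0)
  M1 = (+0.0825, +0.0825, 0)
  M2 = (+0.0825, -0.0825, 0)
  M3 = (-0.0825, -0.0825, 0)
rvec = (-0.3427, -0.0203, -0.1105), |rvec| = θ = 0.36065 rad = 20.664°
Rodrigues: sinθ=0.35288, 1−cosθ=0.06433; R = I + sinθ·[k]× + (1−cosθ)·[k]×²:
    [+0.99376 +0.11156 -0.00113]
    [-0.10468 +0.93587 +0.33643]
    [+0.03859 -0.33421 +0.94171]
t = (0.1858, -0.0423, 0.6961) m
M0: Pc = R·M0+t = (+0.11302, +0.04355, +0.66534); u = 566.4·(+0.11302)/0.66534 + 313.5 = 409.7117, v = 489.7·(+0.04355)/0.66534 + 229.0 = 261.0500
M1: Pc = R·M1+t = (+0.27699, +0.02627, +0.67171); u = 566.4·(+0.27699)/0.67171 + 313.5 = 547.0622, v = 489.7·(+0.02627)/0.67171 + 229.0 = 248.1542
M2: Pc = R·M2+t = (+0.25858, -0.12815, +0.72686); u = 566.4·(+0.25858)/0.72686 + 313.5 = 514.9984, v = 489.7·(-0.12815)/0.72686 + 229.0 = 142.6653
M3: Pc = R·M3+t = (+0.09461, -0.11087, +0.72049); u = 566.4·(+0.09461)/0.72049 + 313.5 = 387.8771, v = 489.7·(-0.11087)/0.72049 + 229.0 = 153.6418

c0=(409.71, 261.05) c1=(547.06, 248.15) c2=(515.00, 142.67) c3=(387.88, 153.64)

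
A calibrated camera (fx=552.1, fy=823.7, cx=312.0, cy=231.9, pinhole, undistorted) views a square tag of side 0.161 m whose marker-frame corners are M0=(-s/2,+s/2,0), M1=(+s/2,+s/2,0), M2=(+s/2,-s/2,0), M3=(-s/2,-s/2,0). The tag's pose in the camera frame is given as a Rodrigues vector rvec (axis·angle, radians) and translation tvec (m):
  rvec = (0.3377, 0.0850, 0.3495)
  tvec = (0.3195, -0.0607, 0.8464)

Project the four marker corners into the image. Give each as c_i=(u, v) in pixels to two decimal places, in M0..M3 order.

c0=(449.60, 215.29) c1=(545.71, 268.39) c2=(596.27, 127.33) c3=(493.54, 71.36)

Intrinsics K: fx=552.1, fy=823.7, cx=312.0, cy=231.9
Marker side s = 0.161 m; corners in marker frame (Z=0):
  M0 = (-0.0805, +0.0805, 0)
  M1 = (+0.0805, +0.0805, 0)
  M2 = (+0.0805, -0.0805, 0)
  M3 = (-0.0805, -0.0805, 0)
rvec = (0.3377, 0.0850, 0.3495), |rvec| = θ = 0.49337 rad = 28.268°
Rodrigues: sinθ=0.47360, 1−cosθ=0.11926; R = I + sinθ·[k]× + (1−cosθ)·[k]×²:
    [+0.93661 -0.32143 +0.13942]
    [+0.34956 +0.88428 -0.30961]
    [-0.02377 +0.33872 +0.94059]
t = (0.3195, -0.0607, 0.8464) m
M0: Pc = R·M0+t = (+0.21823, -0.01765, +0.87558); u = 552.1·(+0.21823)/0.87558 + 312.0 = 449.6041, v = 823.7·(-0.01765)/0.87558 + 231.9 = 215.2914
M1: Pc = R·M1+t = (+0.36902, +0.03862, +0.87175); u = 552.1·(+0.36902)/0.87175 + 312.0 = 545.7097, v = 823.7·(+0.03862)/0.87175 + 231.9 = 268.3948
M2: Pc = R·M2+t = (+0.42077, -0.10375, +0.81722); u = 552.1·(+0.42077)/0.81722 + 312.0 = 596.2669, v = 823.7·(-0.10375)/0.81722 + 231.9 = 127.3320
M3: Pc = R·M3+t = (+0.26998, -0.16002, +0.82105); u = 552.1·(+0.26998)/0.82105 + 312.0 = 493.5423, v = 823.7·(-0.16002)/0.82105 + 231.9 = 71.3590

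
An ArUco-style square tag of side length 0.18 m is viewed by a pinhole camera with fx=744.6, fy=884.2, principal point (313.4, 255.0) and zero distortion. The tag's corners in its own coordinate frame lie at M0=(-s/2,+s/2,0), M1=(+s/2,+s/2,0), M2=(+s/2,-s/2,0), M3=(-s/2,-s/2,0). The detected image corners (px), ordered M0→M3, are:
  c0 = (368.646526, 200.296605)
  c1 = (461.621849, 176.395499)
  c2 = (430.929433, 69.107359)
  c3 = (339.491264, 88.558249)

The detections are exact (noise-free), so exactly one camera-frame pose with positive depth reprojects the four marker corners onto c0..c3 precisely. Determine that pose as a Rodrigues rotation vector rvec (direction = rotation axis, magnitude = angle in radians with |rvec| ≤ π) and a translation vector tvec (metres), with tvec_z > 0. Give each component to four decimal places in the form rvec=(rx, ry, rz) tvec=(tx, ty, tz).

rvec=(-0.2428, -0.2351, -0.2512) tvec=(0.1555, -0.1834, 1.3252)

Intrinsics K: fx=744.6, fy=884.2, cx=313.4, cy=255.0
Marker side s = 0.18 m; corners in marker frame (Z=0):
  M0 = (-0.0900, +0.0900, 0)
  M1 = (+0.0900, +0.0900, 0)
  M2 = (+0.0900, -0.0900, 0)
  M3 = (-0.0900, -0.0900, 0)
Detected image corners:
  c0 = (368.646526, 200.296605) px
  c1 = (461.621849, 176.395499) px
  c2 = (430.929433, 69.107359) px
  c3 = (339.491264, 88.558249) px
Planar DLT: solve 8×8 A·h = b for H (H[2,2]=1):
  H  [+590.19591 +103.94436 +400.77111]
  H  [-94.21137 +587.36776 +132.63118]
  H  [+0.19491 -0.15587 +1.00000]
B = K⁻¹H; ‖b₁‖=0.754606, ‖b₂‖=0.754606; λ = 2/(‖b₁‖+‖b₂‖) = 1.325194, sign → tz>0 ⇒ λ=+1.325194
r₁ = λ·B[:,0] = (+0.94168,-0.21569,+0.25829); r₂ = λ·B[:,1] = (+0.27193,+0.93989,-0.20656)
r₃ = r₁×r₂ = (-0.19821,+0.26475,+0.94373); SVD([r₁ r₂ r₃]) → R = UVᵀ:
  R  [+0.94168 +0.27193 -0.19821]
  R  [-0.21569 +0.93989 +0.26475]
  R  [+0.25829 -0.20656 +0.94373]
t = (+0.15550, -0.18340, +1.32519) m
tr R = 2.825297; θ = arccos((tr R − 1)/2) = 0.421079 rad = 24.126°
axis k = ((R−Rᵀ)₃₂, (R−Rᵀ)₁₃, (R−Rᵀ)₂₁) / (2 sinθ) = (-0.576523, -0.558415, -0.596485)
rvec = θ·k = (-0.242762, -0.235137, -0.251167)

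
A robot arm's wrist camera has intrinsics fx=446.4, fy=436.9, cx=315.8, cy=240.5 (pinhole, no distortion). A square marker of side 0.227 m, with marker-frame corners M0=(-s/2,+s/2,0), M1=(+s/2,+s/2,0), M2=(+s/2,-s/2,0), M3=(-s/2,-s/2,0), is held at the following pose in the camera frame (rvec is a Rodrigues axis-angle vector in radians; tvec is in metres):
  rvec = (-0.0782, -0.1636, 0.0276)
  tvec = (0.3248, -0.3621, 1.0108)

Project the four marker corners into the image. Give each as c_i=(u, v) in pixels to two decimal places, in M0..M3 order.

Intrinsics K: fx=446.4, fy=436.9, cx=315.8, cy=240.5
Marker side s = 0.227 m; corners in marker frame (Z=0):
  M0 = (-0.1135, +0.1135, 0)
  M1 = (+0.1135, +0.1135, 0)
  M2 = (+0.1135, -0.1135, 0)
  M3 = (-0.1135, -0.1135, 0)
rvec = (-0.0782, -0.1636, 0.0276), |rvec| = θ = 0.18342 rad = 10.509°
Rodrigues: sinθ=0.18239, 1−cosθ=0.01677; R = I + sinθ·[k]× + (1−cosθ)·[k]×²:
    [+0.98628 -0.02107 -0.16376]
    [+0.03382 +0.99657 +0.07551]
    [+0.16161 -0.08001 +0.98361]
t = (0.3248, -0.3621, 1.0108) m
M0: Pc = R·M0+t = (+0.21047, -0.25283, +0.98338); u = 446.4·(+0.21047)/0.98338 + 315.8 = 411.3406, v = 436.9·(-0.25283)/0.98338 + 240.5 = 128.1720
M1: Pc = R·M1+t = (+0.43435, -0.24515, +1.02006); u = 446.4·(+0.43435)/1.02006 + 315.8 = 505.8811, v = 436.9·(-0.24515)/1.02006 + 240.5 = 135.5003
M2: Pc = R·M2+t = (+0.43913, -0.47137, +1.03822); u = 446.4·(+0.43913)/1.03822 + 315.8 = 504.6119, v = 436.9·(-0.47137)/1.03822 + 240.5 = 42.1398
M3: Pc = R·M3+t = (+0.21525, -0.47905, +1.00154); u = 446.4·(+0.21525)/1.00154 + 315.8 = 411.7394, v = 436.9·(-0.47905)/1.00154 + 240.5 = 31.5247

c0=(411.34, 128.17) c1=(505.88, 135.50) c2=(504.61, 42.14) c3=(411.74, 31.52)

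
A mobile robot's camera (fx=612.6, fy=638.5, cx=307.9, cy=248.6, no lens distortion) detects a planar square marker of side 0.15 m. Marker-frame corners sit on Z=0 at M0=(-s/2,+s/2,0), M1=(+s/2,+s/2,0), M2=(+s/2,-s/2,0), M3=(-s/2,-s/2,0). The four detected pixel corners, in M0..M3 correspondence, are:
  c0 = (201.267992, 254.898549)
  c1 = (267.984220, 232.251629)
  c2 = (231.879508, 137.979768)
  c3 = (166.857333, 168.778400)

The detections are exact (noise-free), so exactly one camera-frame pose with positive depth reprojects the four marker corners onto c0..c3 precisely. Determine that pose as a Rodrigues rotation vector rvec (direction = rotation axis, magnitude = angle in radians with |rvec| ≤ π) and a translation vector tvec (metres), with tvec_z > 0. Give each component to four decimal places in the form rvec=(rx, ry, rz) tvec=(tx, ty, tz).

rvec=(0.2360, 0.5681, -0.3224) tvec=(-0.1494, -0.0764, 0.9932)

Intrinsics K: fx=612.6, fy=638.5, cx=307.9, cy=248.6
Marker side s = 0.15 m; corners in marker frame (Z=0):
  M0 = (-0.0750, +0.0750, 0)
  M1 = (+0.0750, +0.0750, 0)
  M2 = (+0.0750, -0.0750, 0)
  M3 = (-0.0750, -0.0750, 0)
Detected image corners:
  c0 = (201.267992, 254.898549) px
  c1 = (267.984220, 232.251629) px
  c2 = (231.879508, 137.979768) px
  c3 = (166.857333, 168.778400) px
Planar DLT: solve 8×8 A·h = b for H (H[2,2]=1):
  H  [+316.82041 +263.10380 +215.77678]
  H  [-289.80560 +626.03431 +199.48314]
  H  [-0.56389 +0.13038 +1.00000]
B = K⁻¹H; ‖b₁‖=1.006893, ‖b₂‖=1.006893; λ = 2/(‖b₁‖+‖b₂‖) = 0.993155, sign → tz>0 ⇒ λ=+0.993155
r₁ = λ·B[:,0] = (+0.79511,-0.23273,-0.56003); r₂ = λ·B[:,1] = (+0.36147,+0.92335,+0.12948)
r₃ = r₁×r₂ = (+0.48697,-0.30539,+0.81829); SVD([r₁ r₂ r₃]) → R = UVᵀ:
  R  [+0.79511 +0.36147 +0.48697]
  R  [-0.23273 +0.92335 -0.30539]
  R  [-0.56003 +0.12948 +0.81829]
t = (-0.14935, -0.07640, +0.99315) m
tr R = 2.536752; θ = arccos((tr R − 1)/2) = 0.694497 rad = 39.792°
axis k = ((R−Rᵀ)₃₂, (R−Rᵀ)₁₃, (R−Rᵀ)₂₁) / (2 sinθ) = (+0.339744, +0.817971, -0.464217)
rvec = θ·k = (+0.235951, +0.568078, -0.322397)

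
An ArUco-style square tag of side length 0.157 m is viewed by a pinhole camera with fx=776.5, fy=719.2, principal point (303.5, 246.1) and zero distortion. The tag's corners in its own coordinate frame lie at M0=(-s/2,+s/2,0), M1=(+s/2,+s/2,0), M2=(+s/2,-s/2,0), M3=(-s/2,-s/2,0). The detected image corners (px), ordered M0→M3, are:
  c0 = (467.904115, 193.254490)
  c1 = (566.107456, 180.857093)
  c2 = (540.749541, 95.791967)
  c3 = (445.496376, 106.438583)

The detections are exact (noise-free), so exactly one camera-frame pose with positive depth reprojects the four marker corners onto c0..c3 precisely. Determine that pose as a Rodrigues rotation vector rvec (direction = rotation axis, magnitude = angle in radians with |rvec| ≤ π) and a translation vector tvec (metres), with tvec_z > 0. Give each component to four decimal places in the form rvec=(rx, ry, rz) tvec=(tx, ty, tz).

Intrinsics K: fx=776.5, fy=719.2, cx=303.5, cy=246.1
Marker side s = 0.157 m; corners in marker frame (Z=0):
  M0 = (-0.0785, +0.0785, 0)
  M1 = (+0.0785, +0.0785, 0)
  M2 = (+0.0785, -0.0785, 0)
  M3 = (-0.0785, -0.0785, 0)
Detected image corners:
  c0 = (467.904115, 193.254490) px
  c1 = (566.107456, 180.857093) px
  c2 = (540.749541, 95.791967) px
  c3 = (445.496376, 106.438583) px
Planar DLT: solve 8×8 A·h = b for H (H[2,2]=1):
  H  [+666.64528 +41.55857 +505.24017]
  H  [-58.82798 +515.78565 +143.30123]
  H  [+0.10039 -0.21905 +1.00000]
B = K⁻¹H; ‖b₁‖=0.833547, ‖b₂‖=0.833547; λ = 2/(‖b₁‖+‖b₂‖) = 1.199692, sign → tz>0 ⇒ λ=+1.199692
r₁ = λ·B[:,0] = (+0.98289,-0.13934,+0.12044); r₂ = λ·B[:,1] = (+0.16692,+0.95030,-0.26280)
r₃ = r₁×r₂ = (-0.07783,+0.27840,+0.95731); SVD([r₁ r₂ r₃]) → R = UVᵀ:
  R  [+0.98289 +0.16692 -0.07783]
  R  [-0.13934 +0.95030 +0.27840]
  R  [+0.12044 -0.26280 +0.95731]
t = (+0.31169, -0.17148, +1.19969) m
tr R = 2.890501; θ = arccos((tr R − 1)/2) = 0.332434 rad = 19.047°
axis k = ((R−Rᵀ)₃₂, (R−Rᵀ)₁₃, (R−Rᵀ)₂₁) / (2 sinθ) = (-0.829180, -0.303773, -0.469235)
rvec = θ·k = (-0.275648, -0.100985, -0.155990)

rvec=(-0.2756, -0.1010, -0.1560) tvec=(0.3117, -0.1715, 1.1997)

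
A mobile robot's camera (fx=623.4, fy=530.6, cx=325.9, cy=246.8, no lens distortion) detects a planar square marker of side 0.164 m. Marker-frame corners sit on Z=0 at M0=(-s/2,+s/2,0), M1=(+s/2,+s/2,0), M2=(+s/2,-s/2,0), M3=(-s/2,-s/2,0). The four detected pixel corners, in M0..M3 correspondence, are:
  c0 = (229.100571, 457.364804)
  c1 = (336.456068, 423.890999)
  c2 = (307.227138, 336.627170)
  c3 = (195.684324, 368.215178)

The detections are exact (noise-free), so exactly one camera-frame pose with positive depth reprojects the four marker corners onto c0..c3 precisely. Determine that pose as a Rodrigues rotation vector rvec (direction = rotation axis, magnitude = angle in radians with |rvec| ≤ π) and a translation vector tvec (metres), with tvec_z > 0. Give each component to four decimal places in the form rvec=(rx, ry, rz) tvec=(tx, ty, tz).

Intrinsics K: fx=623.4, fy=530.6, cx=325.9, cy=246.8
Marker side s = 0.164 m; corners in marker frame (Z=0):
  M0 = (-0.0820, +0.0820, 0)
  M1 = (+0.0820, +0.0820, 0)
  M2 = (+0.0820, -0.0820, 0)
  M3 = (-0.0820, -0.0820, 0)
Detected image corners:
  c0 = (229.100571, 457.364804) px
  c1 = (336.456068, 423.890999) px
  c2 = (307.227138, 336.627170) px
  c3 = (195.684324, 368.215178) px
Planar DLT: solve 8×8 A·h = b for H (H[2,2]=1):
  H  [+719.47205 +238.13680 +268.22303]
  H  [-120.82819 +608.04326 +396.90454]
  H  [+0.19574 +0.17726 +1.00000]
B = K⁻¹H; ‖b₁‖=1.116320, ‖b₂‖=1.116320; λ = 2/(‖b₁‖+‖b₂‖) = 0.895801, sign → tz>0 ⇒ λ=+0.895801
r₁ = λ·B[:,0] = (+0.94219,-0.28555,+0.17534); r₂ = λ·B[:,1] = (+0.25918,+0.95269,+0.15879)
r₃ = r₁×r₂ = (-0.21239,-0.10417,+0.97162); SVD([r₁ r₂ r₃]) → R = UVᵀ:
  R  [+0.94219 +0.25918 -0.21239]
  R  [-0.28555 +0.95269 -0.10417]
  R  [+0.17534 +0.15879 +0.97162]
t = (-0.08288, +0.25342, +0.89580) m
tr R = 2.866491; θ = arccos((tr R − 1)/2) = 0.367453 rad = 21.053°
axis k = ((R−Rᵀ)₃₂, (R−Rᵀ)₁₃, (R−Rᵀ)₂₁) / (2 sinθ) = (+0.365998, -0.539654, -0.758168)
rvec = θ·k = (+0.134487, -0.198297, -0.278591)

rvec=(0.1345, -0.1983, -0.2786) tvec=(-0.0829, 0.2534, 0.8958)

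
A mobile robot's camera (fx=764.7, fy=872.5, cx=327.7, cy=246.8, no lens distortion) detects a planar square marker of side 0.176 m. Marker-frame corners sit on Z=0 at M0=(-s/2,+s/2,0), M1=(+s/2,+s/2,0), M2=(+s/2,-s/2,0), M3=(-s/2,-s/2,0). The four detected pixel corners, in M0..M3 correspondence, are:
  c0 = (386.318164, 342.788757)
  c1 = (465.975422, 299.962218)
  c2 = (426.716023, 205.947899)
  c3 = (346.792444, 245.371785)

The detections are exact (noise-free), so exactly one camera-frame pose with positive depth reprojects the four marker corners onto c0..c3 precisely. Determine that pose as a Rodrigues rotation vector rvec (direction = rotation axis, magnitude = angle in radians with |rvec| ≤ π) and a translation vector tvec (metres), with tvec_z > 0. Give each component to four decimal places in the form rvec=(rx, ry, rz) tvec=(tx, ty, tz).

Intrinsics K: fx=764.7, fy=872.5, cx=327.7, cy=246.8
Marker side s = 0.176 m; corners in marker frame (Z=0):
  M0 = (-0.0880, +0.0880, 0)
  M1 = (+0.0880, +0.0880, 0)
  M2 = (+0.0880, -0.0880, 0)
  M3 = (-0.0880, -0.0880, 0)
Detected image corners:
  c0 = (386.318164, 342.788757) px
  c1 = (465.975422, 299.962218) px
  c2 = (426.716023, 205.947899) px
  c3 = (346.792444, 245.371785) px
Planar DLT: solve 8×8 A·h = b for H (H[2,2]=1):
  H  [+523.82167 +196.73056 +406.94367]
  H  [-186.19207 +525.46865 +272.92338]
  H  [+0.17336 -0.06662 +1.00000]
B = K⁻¹H; ‖b₁‖=0.686947, ‖b₂‖=0.686947; λ = 2/(‖b₁‖+‖b₂‖) = 1.455715, sign → tz>0 ⇒ λ=+1.455715
r₁ = λ·B[:,0] = (+0.88902,-0.38204,+0.25236); r₂ = λ·B[:,1] = (+0.41607,+0.90415,-0.09699)
r₃ = r₁×r₂ = (-0.19112,+0.19122,+0.96276); SVD([r₁ r₂ r₃]) → R = UVᵀ:
  R  [+0.88902 +0.41607 -0.19112]
  R  [-0.38204 +0.90415 +0.19122]
  R  [+0.25236 -0.09699 +0.96276]
t = (+0.15085, +0.04359, +1.45572) m
tr R = 2.755930; θ = arccos((tr R − 1)/2) = 0.499202 rad = 28.602°
axis k = ((R−Rᵀ)₃₂, (R−Rᵀ)₁₃, (R−Rᵀ)₂₁) / (2 sinθ) = (-0.301016, -0.463195, -0.833570)
rvec = θ·k = (-0.150268, -0.231228, -0.416120)

rvec=(-0.1503, -0.2312, -0.4161) tvec=(0.1509, 0.0436, 1.4557)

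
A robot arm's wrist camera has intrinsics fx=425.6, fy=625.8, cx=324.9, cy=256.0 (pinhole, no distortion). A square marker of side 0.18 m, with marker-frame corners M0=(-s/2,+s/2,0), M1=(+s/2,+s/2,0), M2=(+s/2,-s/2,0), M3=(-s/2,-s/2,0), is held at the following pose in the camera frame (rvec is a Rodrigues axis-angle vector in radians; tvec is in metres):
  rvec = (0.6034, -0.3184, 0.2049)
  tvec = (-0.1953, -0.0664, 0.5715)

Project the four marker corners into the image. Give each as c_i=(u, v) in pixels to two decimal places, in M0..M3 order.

Intrinsics K: fx=425.6, fy=625.8, cx=324.9, cy=256.0
Marker side s = 0.18 m; corners in marker frame (Z=0):
  M0 = (-0.0900, +0.0900, 0)
  M1 = (+0.0900, +0.0900, 0)
  M2 = (+0.0900, -0.0900, 0)
  M3 = (-0.0900, -0.0900, 0)
rvec = (0.6034, -0.3184, 0.2049), |rvec| = θ = 0.71236 rad = 40.815°
Rodrigues: sinθ=0.65362, 1−cosθ=0.24318; R = I + sinθ·[k]× + (1−cosθ)·[k]×²:
    [+0.93130 -0.28007 -0.23290]
    [+0.09594 +0.80540 -0.58491]
    [+0.35139 +0.52238 +0.77694]
t = (-0.1953, -0.0664, 0.5715) m
M0: Pc = R·M0+t = (-0.30432, -0.00255, +0.58689); u = 425.6·(-0.30432)/0.58689 + 324.9 = 104.2108, v = 625.8·(-0.00255)/0.58689 + 256.0 = 253.2831
M1: Pc = R·M1+t = (-0.13669, +0.01472, +0.65014); u = 425.6·(-0.13669)/0.65014 + 324.9 = 235.4191, v = 625.8·(+0.01472)/0.65014 + 256.0 = 270.1697
M2: Pc = R·M2+t = (-0.08628, -0.13025, +0.55611); u = 425.6·(-0.08628)/0.55611 + 324.9 = 258.8712, v = 625.8·(-0.13025)/0.55611 + 256.0 = 109.4255
M3: Pc = R·M3+t = (-0.25391, -0.14752, +0.49286); u = 425.6·(-0.25391)/0.49286 + 324.9 = 105.6404, v = 625.8·(-0.14752)/0.49286 + 256.0 = 68.6882

c0=(104.21, 253.28) c1=(235.42, 270.17) c2=(258.87, 109.43) c3=(105.64, 68.69)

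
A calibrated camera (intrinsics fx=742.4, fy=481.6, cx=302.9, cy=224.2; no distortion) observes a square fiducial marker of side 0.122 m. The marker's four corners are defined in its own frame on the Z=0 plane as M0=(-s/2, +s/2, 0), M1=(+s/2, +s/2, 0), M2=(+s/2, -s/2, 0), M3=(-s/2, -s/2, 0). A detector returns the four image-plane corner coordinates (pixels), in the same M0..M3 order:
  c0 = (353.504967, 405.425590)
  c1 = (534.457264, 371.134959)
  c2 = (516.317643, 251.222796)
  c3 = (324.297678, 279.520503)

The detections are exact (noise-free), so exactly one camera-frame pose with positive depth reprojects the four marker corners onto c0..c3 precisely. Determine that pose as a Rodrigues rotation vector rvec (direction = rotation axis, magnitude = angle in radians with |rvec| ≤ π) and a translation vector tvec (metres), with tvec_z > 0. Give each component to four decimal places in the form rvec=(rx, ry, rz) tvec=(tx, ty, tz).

Intrinsics K: fx=742.4, fy=481.6, cx=302.9, cy=224.2
Marker side s = 0.122 m; corners in marker frame (Z=0):
  M0 = (-0.0610, +0.0610, 0)
  M1 = (+0.0610, +0.0610, 0)
  M2 = (+0.0610, -0.0610, 0)
  M3 = (-0.0610, -0.0610, 0)
Detected image corners:
  c0 = (353.504967, 405.425590) px
  c1 = (534.457264, 371.134959) px
  c2 = (516.317643, 251.222796) px
  c3 = (324.297678, 279.520503) px
Planar DLT: solve 8×8 A·h = b for H (H[2,2]=1):
  H  [+1746.56202 +375.04314 +435.33364]
  H  [-91.39745 +1144.63625 +327.92419]
  H  [+0.50713 +0.42208 +1.00000]
B = K⁻¹H; ‖b₁‖=2.245547, ‖b₂‖=2.245547; λ = 2/(‖b₁‖+‖b₂‖) = 0.445326, sign → tz>0 ⇒ λ=+0.445326
r₁ = λ·B[:,0] = (+0.95553,-0.18965,+0.22584); r₂ = λ·B[:,1] = (+0.14828,+0.97092,+0.18797)
r₃ = r₁×r₂ = (-0.25492,-0.14612,+0.95586); SVD([r₁ r₂ r₃]) → R = UVᵀ:
  R  [+0.95553 +0.14828 -0.25492]
  R  [-0.18965 +0.97092 -0.14612]
  R  [+0.22584 +0.18797 +0.95586]
t = (+0.07944, +0.09591, +0.44533) m
tr R = 2.882303; θ = arccos((tr R − 1)/2) = 0.344775 rad = 19.754°
axis k = ((R−Rᵀ)₃₂, (R−Rᵀ)₁₃, (R−Rᵀ)₂₁) / (2 sinθ) = (+0.494228, -0.711213, -0.499914)
rvec = θ·k = (+0.170398, -0.245209, -0.172358)

rvec=(0.1704, -0.2452, -0.1724) tvec=(0.0794, 0.0959, 0.4453)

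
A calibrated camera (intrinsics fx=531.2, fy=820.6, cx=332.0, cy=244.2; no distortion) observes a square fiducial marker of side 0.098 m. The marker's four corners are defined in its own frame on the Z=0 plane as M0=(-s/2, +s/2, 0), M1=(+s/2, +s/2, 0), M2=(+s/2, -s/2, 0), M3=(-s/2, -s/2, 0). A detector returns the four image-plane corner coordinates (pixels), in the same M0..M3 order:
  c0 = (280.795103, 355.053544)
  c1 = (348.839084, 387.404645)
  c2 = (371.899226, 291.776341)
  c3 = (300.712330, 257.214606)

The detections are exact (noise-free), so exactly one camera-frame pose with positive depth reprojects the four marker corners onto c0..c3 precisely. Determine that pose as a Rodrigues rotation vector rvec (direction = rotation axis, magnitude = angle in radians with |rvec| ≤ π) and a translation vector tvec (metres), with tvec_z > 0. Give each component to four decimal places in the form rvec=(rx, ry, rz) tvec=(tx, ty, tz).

rvec=(0.3552, 0.0069, 0.3112) tvec=(-0.0088, 0.0694, 0.7130)

Intrinsics K: fx=531.2, fy=820.6, cx=332.0, cy=244.2
Marker side s = 0.098 m; corners in marker frame (Z=0):
  M0 = (-0.0490, +0.0490, 0)
  M1 = (+0.0490, +0.0490, 0)
  M2 = (+0.0490, -0.0490, 0)
  M3 = (-0.0490, -0.0490, 0)
Detected image corners:
  c0 = (280.795103, 355.053544) px
  c1 = (348.839084, 387.404645) px
  c2 = (371.899226, 291.776341) px
  c3 = (300.712330, 257.214606) px
Planar DLT: solve 8×8 A·h = b for H (H[2,2]=1):
  H  [+731.70987 -62.63807 +325.42188]
  H  [+362.67232 +1142.42848 +324.05761]
  H  [+0.06674 +0.48128 +1.00000]
B = K⁻¹H; ‖b₁‖=1.402450, ‖b₂‖=1.402451; λ = 2/(‖b₁‖+‖b₂‖) = 0.713038, sign → tz>0 ⇒ λ=+0.713038
r₁ = λ·B[:,0] = (+0.95244,+0.30097,+0.04758); r₂ = λ·B[:,1] = (-0.29856,+0.89056,+0.34317)
r₃ = r₁×r₂ = (+0.06091,-0.34106,+0.93807); SVD([r₁ r₂ r₃]) → R = UVᵀ:
  R  [+0.95244 -0.29856 +0.06091]
  R  [+0.30097 +0.89056 -0.34106]
  R  [+0.04758 +0.34317 +0.93807]
t = (-0.00883, +0.06939, +0.71304) m
tr R = 2.781069; θ = arccos((tr R − 1)/2) = 0.472277 rad = 27.059°
axis k = ((R−Rᵀ)₃₂, (R−Rᵀ)₁₃, (R−Rᵀ)₂₁) / (2 sinθ) = (+0.752042, +0.014644, +0.658953)
rvec = θ·k = (+0.355172, +0.006916, +0.311209)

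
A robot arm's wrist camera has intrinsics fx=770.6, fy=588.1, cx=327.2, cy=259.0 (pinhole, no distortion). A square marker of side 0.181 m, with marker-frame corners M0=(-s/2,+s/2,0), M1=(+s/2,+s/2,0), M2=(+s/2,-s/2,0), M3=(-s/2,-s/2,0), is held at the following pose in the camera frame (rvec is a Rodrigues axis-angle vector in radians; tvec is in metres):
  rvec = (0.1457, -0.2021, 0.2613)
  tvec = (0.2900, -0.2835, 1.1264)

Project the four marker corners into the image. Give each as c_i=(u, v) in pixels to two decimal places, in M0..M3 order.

c0=(451.29, 143.82) c1=(561.18, 169.92) c2=(598.71, 78.67) c3=(488.06, 48.81)

Intrinsics K: fx=770.6, fy=588.1, cx=327.2, cy=259.0
Marker side s = 0.181 m; corners in marker frame (Z=0):
  M0 = (-0.0905, +0.0905, 0)
  M1 = (+0.0905, +0.0905, 0)
  M2 = (+0.0905, -0.0905, 0)
  M3 = (-0.0905, -0.0905, 0)
rvec = (0.1457, -0.2021, 0.2613), |rvec| = θ = 0.36104 rad = 20.686°
Rodrigues: sinθ=0.35325, 1−cosθ=0.06447; R = I + sinθ·[k]× + (1−cosθ)·[k]×²:
    [+0.94603 -0.27022 -0.17891]
    [+0.24110 +0.95573 -0.16867]
    [+0.21657 +0.11644 +0.96930]
t = (0.2900, -0.2835, 1.1264) m
M0: Pc = R·M0+t = (+0.17993, -0.21883, +1.11734); u = 770.6·(+0.17993)/1.11734 + 327.2 = 451.2926, v = 588.1·(-0.21883)/1.11734 + 259.0 = 143.8233
M1: Pc = R·M1+t = (+0.35116, -0.17519, +1.15654); u = 770.6·(+0.35116)/1.15654 + 327.2 = 561.1780, v = 588.1·(-0.17519)/1.15654 + 259.0 = 169.9172
M2: Pc = R·M2+t = (+0.40007, -0.34817, +1.13546); u = 770.6·(+0.40007)/1.13546 + 327.2 = 598.7147, v = 588.1·(-0.34817)/1.13546 + 259.0 = 78.6669
M3: Pc = R·M3+t = (+0.22884, -0.39181, +1.09626); u = 770.6·(+0.22884)/1.09626 + 327.2 = 488.0590, v = 588.1·(-0.39181)/1.09626 + 259.0 = 48.8085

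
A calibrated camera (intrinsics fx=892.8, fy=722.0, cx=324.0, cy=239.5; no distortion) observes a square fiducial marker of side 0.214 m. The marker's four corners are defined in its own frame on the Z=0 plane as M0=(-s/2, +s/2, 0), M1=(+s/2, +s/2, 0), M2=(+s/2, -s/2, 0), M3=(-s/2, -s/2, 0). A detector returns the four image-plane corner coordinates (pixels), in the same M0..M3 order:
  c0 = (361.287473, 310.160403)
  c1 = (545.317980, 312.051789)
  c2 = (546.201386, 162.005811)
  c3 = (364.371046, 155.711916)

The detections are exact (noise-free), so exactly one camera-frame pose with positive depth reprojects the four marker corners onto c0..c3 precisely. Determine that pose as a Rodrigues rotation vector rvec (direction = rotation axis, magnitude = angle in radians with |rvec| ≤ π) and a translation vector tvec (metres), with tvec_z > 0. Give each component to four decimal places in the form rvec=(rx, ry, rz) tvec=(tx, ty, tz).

Intrinsics K: fx=892.8, fy=722.0, cx=324.0, cy=239.5
Marker side s = 0.214 m; corners in marker frame (Z=0):
  M0 = (-0.1070, +0.1070, 0)
  M1 = (+0.1070, +0.1070, 0)
  M2 = (+0.1070, -0.1070, 0)
  M3 = (-0.1070, -0.1070, 0)
Detected image corners:
  c0 = (361.287473, 310.160403) px
  c1 = (545.317980, 312.051789) px
  c2 = (546.201386, 162.005811) px
  c3 = (364.371046, 155.711916) px
Planar DLT: solve 8×8 A·h = b for H (H[2,2]=1):
  H  [+916.83996 -34.05316 +455.63712]
  H  [+51.28248 +698.42674 +234.56667]
  H  [+0.13660 -0.05472 +1.00000]
B = K⁻¹H; ‖b₁‖=0.987190, ‖b₂‖=0.987190; λ = 2/(‖b₁‖+‖b₂‖) = 1.012977, sign → tz>0 ⇒ λ=+1.012977
r₁ = λ·B[:,0] = (+0.99004,+0.02605,+0.13837); r₂ = λ·B[:,1] = (-0.01852,+0.99829,-0.05543)
r₃ = r₁×r₂ = (-0.13958,+0.05232,+0.98883); SVD([r₁ r₂ r₃]) → R = UVᵀ:
  R  [+0.99004 -0.01852 -0.13958]
  R  [+0.02605 +0.99829 +0.05232]
  R  [+0.13837 -0.05543 +0.98883]
t = (+0.14936, -0.00692, +1.01298) m
tr R = 2.977157; θ = arccos((tr R − 1)/2) = 0.151283 rad = 8.668°
axis k = ((R−Rᵀ)₃₂, (R−Rᵀ)₁₃, (R−Rᵀ)₂₁) / (2 sinθ) = (-0.357477, -0.922141, +0.147874)
rvec = θ·k = (-0.054080, -0.139504, +0.022371)

rvec=(-0.0541, -0.1395, 0.0224) tvec=(0.1494, -0.0069, 1.0130)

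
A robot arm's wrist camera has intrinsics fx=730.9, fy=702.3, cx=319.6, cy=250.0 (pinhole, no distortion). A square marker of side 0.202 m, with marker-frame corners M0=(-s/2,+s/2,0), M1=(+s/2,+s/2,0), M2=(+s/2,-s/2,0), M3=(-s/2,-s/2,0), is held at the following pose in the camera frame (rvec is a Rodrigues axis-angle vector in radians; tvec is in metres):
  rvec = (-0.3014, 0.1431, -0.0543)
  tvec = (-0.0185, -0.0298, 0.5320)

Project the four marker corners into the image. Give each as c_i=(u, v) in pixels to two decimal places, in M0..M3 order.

c0=(156.27, 350.96) c1=(446.14, 334.80) c2=(423.60, 79.00) c3=(165.26, 105.33)

Intrinsics K: fx=730.9, fy=702.3, cx=319.6, cy=250.0
Marker side s = 0.202 m; corners in marker frame (Z=0):
  M0 = (-0.1010, +0.1010, 0)
  M1 = (+0.1010, +0.1010, 0)
  M2 = (+0.1010, -0.1010, 0)
  M3 = (-0.1010, -0.1010, 0)
rvec = (-0.3014, 0.1431, -0.0543), |rvec| = θ = 0.33804 rad = 19.368°
Rodrigues: sinθ=0.33163, 1−cosθ=0.05659; R = I + sinθ·[k]× + (1−cosθ)·[k]×²:
    [+0.98840 +0.03191 +0.14850]
    [-0.07463 +0.95355 +0.29184]
    [-0.13228 -0.29954 +0.94487]
t = (-0.0185, -0.0298, 0.5320) m
M0: Pc = R·M0+t = (-0.11511, +0.07405, +0.51511); u = 730.9·(-0.11511)/0.51511 + 319.6 = 156.2740, v = 702.3·(+0.07405)/0.51511 + 250.0 = 350.9553
M1: Pc = R·M1+t = (+0.08455, +0.05897, +0.48839); u = 730.9·(+0.08455)/0.48839 + 319.6 = 446.1363, v = 702.3·(+0.05897)/0.48839 + 250.0 = 334.8000
M2: Pc = R·M2+t = (+0.07811, -0.13365, +0.54889); u = 730.9·(+0.07811)/0.54889 + 319.6 = 423.6040, v = 702.3·(-0.13365)/0.54889 + 250.0 = 79.0015
M3: Pc = R·M3+t = (-0.12155, -0.11857, +0.57561); u = 730.9·(-0.12155)/0.57561 + 319.6 = 165.2574, v = 702.3·(-0.11857)/0.57561 + 250.0 = 105.3334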